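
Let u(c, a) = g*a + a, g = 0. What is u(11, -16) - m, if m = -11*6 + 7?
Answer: 43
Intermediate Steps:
u(c, a) = a (u(c, a) = 0*a + a = 0 + a = a)
m = -59 (m = -66 + 7 = -59)
u(11, -16) - m = -16 - 1*(-59) = -16 + 59 = 43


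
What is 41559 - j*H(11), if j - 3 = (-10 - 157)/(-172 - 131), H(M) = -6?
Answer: 4199611/101 ≈ 41580.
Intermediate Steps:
j = 1076/303 (j = 3 + (-10 - 157)/(-172 - 131) = 3 - 167/(-303) = 3 - 167*(-1/303) = 3 + 167/303 = 1076/303 ≈ 3.5512)
41559 - j*H(11) = 41559 - 1076*(-6)/303 = 41559 - 1*(-2152/101) = 41559 + 2152/101 = 4199611/101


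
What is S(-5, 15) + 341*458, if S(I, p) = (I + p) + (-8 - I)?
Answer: 156185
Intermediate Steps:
S(I, p) = -8 + p
S(-5, 15) + 341*458 = (-8 + 15) + 341*458 = 7 + 156178 = 156185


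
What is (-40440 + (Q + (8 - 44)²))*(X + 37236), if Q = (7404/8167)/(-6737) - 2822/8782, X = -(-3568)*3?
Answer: -453376848368105925060/241597557889 ≈ -1.8766e+9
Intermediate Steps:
X = 10704 (X = -1784*(-6) = 10704)
Q = -77667253433/241597557889 (Q = (7404*(1/8167))*(-1/6737) - 2822*1/8782 = (7404/8167)*(-1/6737) - 1411/4391 = -7404/55021079 - 1411/4391 = -77667253433/241597557889 ≈ -0.32147)
(-40440 + (Q + (8 - 44)²))*(X + 37236) = (-40440 + (-77667253433/241597557889 + (8 - 44)²))*(10704 + 37236) = (-40440 + (-77667253433/241597557889 + (-36)²))*47940 = (-40440 + (-77667253433/241597557889 + 1296))*47940 = (-40440 + 313032767770711/241597557889)*47940 = -9457172473260449/241597557889*47940 = -453376848368105925060/241597557889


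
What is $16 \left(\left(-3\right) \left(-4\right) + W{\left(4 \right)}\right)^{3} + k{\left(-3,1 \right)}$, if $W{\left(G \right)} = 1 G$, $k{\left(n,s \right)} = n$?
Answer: $65533$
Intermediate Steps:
$W{\left(G \right)} = G$
$16 \left(\left(-3\right) \left(-4\right) + W{\left(4 \right)}\right)^{3} + k{\left(-3,1 \right)} = 16 \left(\left(-3\right) \left(-4\right) + 4\right)^{3} - 3 = 16 \left(12 + 4\right)^{3} - 3 = 16 \cdot 16^{3} - 3 = 16 \cdot 4096 - 3 = 65536 - 3 = 65533$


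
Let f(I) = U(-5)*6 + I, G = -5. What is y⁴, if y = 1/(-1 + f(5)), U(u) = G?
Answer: 1/456976 ≈ 2.1883e-6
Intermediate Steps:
U(u) = -5
f(I) = -30 + I (f(I) = -5*6 + I = -30 + I)
y = -1/26 (y = 1/(-1 + (-30 + 5)) = 1/(-1 - 25) = 1/(-26) = -1/26 ≈ -0.038462)
y⁴ = (-1/26)⁴ = 1/456976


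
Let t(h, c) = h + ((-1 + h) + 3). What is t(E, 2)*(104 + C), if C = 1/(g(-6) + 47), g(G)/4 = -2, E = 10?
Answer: 89254/39 ≈ 2288.6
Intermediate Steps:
g(G) = -8 (g(G) = 4*(-2) = -8)
C = 1/39 (C = 1/(-8 + 47) = 1/39 ≈ 0.025641)
t(h, c) = 2 + 2*h (t(h, c) = h + (2 + h) = 2 + 2*h)
t(E, 2)*(104 + C) = (2 + 2*10)*(104 + 1/39) = (2 + 20)*(4057/39) = 22*(4057/39) = 89254/39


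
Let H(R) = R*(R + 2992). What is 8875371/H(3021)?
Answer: 2958457/6055091 ≈ 0.48859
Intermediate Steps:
H(R) = R*(2992 + R)
8875371/H(3021) = 8875371/((3021*(2992 + 3021))) = 8875371/((3021*6013)) = 8875371/18165273 = 8875371*(1/18165273) = 2958457/6055091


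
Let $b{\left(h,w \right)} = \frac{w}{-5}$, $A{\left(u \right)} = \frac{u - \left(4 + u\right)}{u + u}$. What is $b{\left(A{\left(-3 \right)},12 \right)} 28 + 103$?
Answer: $\frac{179}{5} \approx 35.8$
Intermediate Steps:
$A{\left(u \right)} = - \frac{2}{u}$ ($A{\left(u \right)} = - \frac{4}{2 u} = - 4 \frac{1}{2 u} = - \frac{2}{u}$)
$b{\left(h,w \right)} = - \frac{w}{5}$ ($b{\left(h,w \right)} = w \left(- \frac{1}{5}\right) = - \frac{w}{5}$)
$b{\left(A{\left(-3 \right)},12 \right)} 28 + 103 = \left(- \frac{1}{5}\right) 12 \cdot 28 + 103 = \left(- \frac{12}{5}\right) 28 + 103 = - \frac{336}{5} + 103 = \frac{179}{5}$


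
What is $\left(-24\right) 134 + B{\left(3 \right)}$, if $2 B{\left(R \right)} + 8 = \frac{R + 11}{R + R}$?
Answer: $- \frac{19313}{6} \approx -3218.8$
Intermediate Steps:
$B{\left(R \right)} = -4 + \frac{11 + R}{4 R}$ ($B{\left(R \right)} = -4 + \frac{\left(R + 11\right) \frac{1}{R + R}}{2} = -4 + \frac{\left(11 + R\right) \frac{1}{2 R}}{2} = -4 + \frac{\frac{1}{2} \frac{1}{R} \left(11 + R\right)}{2} = -4 + \frac{11 + R}{4 R}$)
$\left(-24\right) 134 + B{\left(3 \right)} = \left(-24\right) 134 + \frac{11 - 45}{4 \cdot 3} = -3216 + \frac{1}{4} \cdot \frac{1}{3} \left(11 - 45\right) = -3216 + \frac{1}{4} \cdot \frac{1}{3} \left(-34\right) = -3216 - \frac{17}{6} = - \frac{19313}{6}$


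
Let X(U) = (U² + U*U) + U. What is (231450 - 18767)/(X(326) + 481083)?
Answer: 212683/693961 ≈ 0.30648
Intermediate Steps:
X(U) = U + 2*U² (X(U) = (U² + U²) + U = 2*U² + U = U + 2*U²)
(231450 - 18767)/(X(326) + 481083) = (231450 - 18767)/(326*(1 + 2*326) + 481083) = 212683/(326*(1 + 652) + 481083) = 212683/(326*653 + 481083) = 212683/(212878 + 481083) = 212683/693961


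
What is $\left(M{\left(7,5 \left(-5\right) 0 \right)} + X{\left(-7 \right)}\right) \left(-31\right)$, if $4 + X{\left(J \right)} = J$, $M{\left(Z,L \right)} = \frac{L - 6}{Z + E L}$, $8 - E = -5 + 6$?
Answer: $\frac{2573}{7} \approx 367.57$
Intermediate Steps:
$E = 7$ ($E = 8 - \left(-5 + 6\right) = 8 - 1 = 7$)
$M{\left(Z,L \right)} = \frac{-6 + L}{Z + 7 L}$ ($M{\left(Z,L \right)} = \frac{L - 6}{Z + 7 L} = \frac{-6 + L}{Z + 7 L}$)
$X{\left(J \right)} = -4 + J$
$\left(M{\left(7,5 \left(-5\right) 0 \right)} + X{\left(-7 \right)}\right) \left(-31\right) = \left(\frac{-6 + 5 \left(-5\right) 0}{7 + 7 \cdot 5 \left(-5\right) 0} - 11\right) \left(-31\right) = \left(\frac{-6 - 0}{7 + 7 \left(\left(-25\right) 0\right)} - 11\right) \left(-31\right) = \left(\frac{-6 + 0}{7 + 7 \cdot 0} - 11\right) \left(-31\right) = \left(\frac{1}{7 + 0} \left(-6\right) - 11\right) \left(-31\right) = \left(\frac{1}{7} \left(-6\right) - 11\right) \left(-31\right) = \left(- \frac{6}{7} - 11\right) \left(-31\right) = \left(- \frac{83}{7}\right) \left(-31\right) = \frac{2573}{7}$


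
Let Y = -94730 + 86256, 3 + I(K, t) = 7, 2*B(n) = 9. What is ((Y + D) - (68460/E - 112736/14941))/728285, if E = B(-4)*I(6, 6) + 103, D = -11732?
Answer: -7507771834/263327609677 ≈ -0.028511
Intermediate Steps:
B(n) = 9/2 (B(n) = (½)*9 = 9/2)
I(K, t) = 4 (I(K, t) = -3 + 7 = 4)
Y = -8474
E = 121 (E = (9/2)*4 + 103 = 18 + 103 = 121)
((Y + D) - (68460/E - 112736/14941))/728285 = ((-8474 - 11732) - (68460/121 - 112736/14941))/728285 = (-20206 - (68460*(1/121) - 112736*1/14941))*(1/728285) = (-20206 - (68460/121 - 112736/14941))*(1/728285) = (-20206 - 1*1009219804/1807861)*(1/728285) = (-20206 - 1009219804/1807861)*(1/728285) = -37538859170/1807861*1/728285 = -7507771834/263327609677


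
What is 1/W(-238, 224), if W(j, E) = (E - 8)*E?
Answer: 1/48384 ≈ 2.0668e-5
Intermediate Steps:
W(j, E) = E*(-8 + E) (W(j, E) = (-8 + E)*E = E*(-8 + E))
1/W(-238, 224) = 1/(224*(-8 + 224)) = 1/(224*216) = 1/48384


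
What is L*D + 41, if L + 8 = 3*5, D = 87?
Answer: 650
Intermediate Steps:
L = 7 (L = -8 + 3*5 = -8 + 15 = 7)
L*D + 41 = 7*87 + 41 = 609 + 41 = 650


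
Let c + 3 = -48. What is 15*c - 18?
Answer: -783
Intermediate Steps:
c = -51 (c = -3 - 48 = -51)
15*c - 18 = 15*(-51) - 18 = -765 - 18 = -783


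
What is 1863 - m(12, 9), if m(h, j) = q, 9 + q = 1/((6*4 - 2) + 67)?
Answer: 166607/89 ≈ 1872.0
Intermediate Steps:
q = -800/89 (q = -9 + 1/((6*4 - 2) + 67) = -9 + 1/((24 - 2) + 67) = -9 + 1/(22 + 67) = -9 + 1/89 = -800/89 ≈ -8.9888)
m(h, j) = -800/89
1863 - m(12, 9) = 1863 - 1*(-800/89) = 1863 + 800/89 = 166607/89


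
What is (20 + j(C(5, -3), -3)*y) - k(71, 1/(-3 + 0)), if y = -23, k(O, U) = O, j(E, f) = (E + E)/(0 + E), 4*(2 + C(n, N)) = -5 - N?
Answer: -97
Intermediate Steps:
C(n, N) = -13/4 - N/4 (C(n, N) = -2 + (-5 - N)/4 = -2 + (-5/4 - N/4) = -13/4 - N/4)
j(E, f) = 2 (j(E, f) = (2*E)/E = 2)
(20 + j(C(5, -3), -3)*y) - k(71, 1/(-3 + 0)) = (20 + 2*(-23)) - 1*71 = (20 - 46) - 71 = -26 - 71 = -97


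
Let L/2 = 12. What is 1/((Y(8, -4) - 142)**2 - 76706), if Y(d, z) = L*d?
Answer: -1/74206 ≈ -1.3476e-5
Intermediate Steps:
L = 24 (L = 2*12 = 24)
Y(d, z) = 24*d
1/((Y(8, -4) - 142)**2 - 76706) = 1/((24*8 - 142)**2 - 76706) = 1/((192 - 142)**2 - 76706) = 1/(50**2 - 76706) = 1/(2500 - 76706) = 1/(-74206) = -1/74206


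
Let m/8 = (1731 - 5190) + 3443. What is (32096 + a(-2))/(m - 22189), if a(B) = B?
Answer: -10698/7439 ≈ -1.4381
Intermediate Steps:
m = -128 (m = 8*((1731 - 5190) + 3443) = 8*(-3459 + 3443) = 8*(-16) = -128)
(32096 + a(-2))/(m - 22189) = (32096 - 2)/(-128 - 22189) = 32094/(-22317) = 32094*(-1/22317) = -10698/7439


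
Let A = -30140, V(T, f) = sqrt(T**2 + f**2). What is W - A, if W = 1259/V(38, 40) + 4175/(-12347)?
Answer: 372134405/12347 + 1259*sqrt(761)/1522 ≈ 30162.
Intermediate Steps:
W = -4175/12347 + 1259*sqrt(761)/1522 (W = 1259/(sqrt(38**2 + 40**2)) + 4175/(-12347) = 1259/(sqrt(1444 + 1600)) + 4175*(-1/12347) = 1259/(sqrt(3044)) - 4175/12347 = 1259/((2*sqrt(761))) - 4175/12347 = 1259*(sqrt(761)/1522) - 4175/12347 = 1259*sqrt(761)/1522 - 4175/12347 = -4175/12347 + 1259*sqrt(761)/1522 ≈ 22.481)
W - A = (-4175/12347 + 1259*sqrt(761)/1522) - 1*(-30140) = (-4175/12347 + 1259*sqrt(761)/1522) + 30140 = 372134405/12347 + 1259*sqrt(761)/1522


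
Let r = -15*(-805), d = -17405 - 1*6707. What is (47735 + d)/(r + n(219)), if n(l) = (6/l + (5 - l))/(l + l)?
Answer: 377660901/193035215 ≈ 1.9564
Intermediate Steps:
d = -24112 (d = -17405 - 6707 = -24112)
r = 12075
n(l) = (5 - l + 6/l)/(2*l) (n(l) = (5 - l + 6/l)/((2*l)) = (1/(2*l))*(5 - l + 6/l) = (5 - l + 6/l)/(2*l))
(47735 + d)/(r + n(219)) = (47735 - 24112)/(12075 + (1/2)*(6 - 1*219**2 + 5*219)/219**2) = 23623/(12075 + (1/2)*(1/47961)*(6 - 1*47961 + 1095)) = 23623/(12075 + (1/2)*(1/47961)*(6 - 47961 + 1095)) = 23623/(12075 + (1/2)*(1/47961)*(-46860)) = 23623/(12075 - 7810/15987) = 23623/(193035215/15987) = 23623*(15987/193035215) = 377660901/193035215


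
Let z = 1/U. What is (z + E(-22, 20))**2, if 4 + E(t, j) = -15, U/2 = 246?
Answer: 87366409/242064 ≈ 360.92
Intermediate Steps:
U = 492 (U = 2*246 = 492)
E(t, j) = -19 (E(t, j) = -4 - 15 = -19)
z = 1/492 ≈ 0.0020325
(z + E(-22, 20))**2 = (1/492 - 19)**2 = (-9347/492)**2 = 87366409/242064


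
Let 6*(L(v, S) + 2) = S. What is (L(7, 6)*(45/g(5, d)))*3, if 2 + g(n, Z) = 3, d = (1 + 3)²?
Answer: -135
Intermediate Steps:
L(v, S) = -2 + S/6
d = 16 (d = 4² = 16)
g(n, Z) = 1 (g(n, Z) = -2 + 3 = 1)
(L(7, 6)*(45/g(5, d)))*3 = ((-2 + (⅙)*6)*(45/1))*3 = ((-2 + 1)*(45*1))*3 = -1*45*3 = -45*3 = -135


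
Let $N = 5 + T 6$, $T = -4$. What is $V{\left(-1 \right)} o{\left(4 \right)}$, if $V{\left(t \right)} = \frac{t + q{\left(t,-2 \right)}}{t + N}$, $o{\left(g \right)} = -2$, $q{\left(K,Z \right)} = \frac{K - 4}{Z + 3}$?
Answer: $- \frac{3}{5} \approx -0.6$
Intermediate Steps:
$q{\left(K,Z \right)} = \frac{-4 + K}{3 + Z}$
$N = -19$ ($N = 5 - 24 = -19$)
$V{\left(t \right)} = \frac{-4 + 2 t}{-19 + t}$ ($V{\left(t \right)} = \frac{t + \frac{-4 + t}{3 - 2}}{t - 19} = \frac{t + \frac{-4 + t}{1}}{-19 + t} = \frac{t + 1 \left(-4 + t\right)}{-19 + t} = \frac{t + \left(-4 + t\right)}{-19 + t} = \frac{-4 + 2 t}{-19 + t}$)
$V{\left(-1 \right)} o{\left(4 \right)} = \frac{2 \left(-2 - 1\right)}{-19 - 1} \left(-2\right) = 2 \frac{1}{-20} \left(-3\right) \left(-2\right) = 2 \left(- \frac{1}{20}\right) \left(-3\right) \left(-2\right) = \frac{3}{10} \left(-2\right) = - \frac{3}{5}$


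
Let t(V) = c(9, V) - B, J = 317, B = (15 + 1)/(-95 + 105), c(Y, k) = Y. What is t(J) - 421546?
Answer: -2107693/5 ≈ -4.2154e+5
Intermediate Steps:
B = 8/5 (B = 16/10 = 16*(⅒) = 8/5 ≈ 1.6000)
t(V) = 37/5 (t(V) = 9 - 1*8/5 = 9 - 8/5 = 37/5)
t(J) - 421546 = 37/5 - 421546 = -2107693/5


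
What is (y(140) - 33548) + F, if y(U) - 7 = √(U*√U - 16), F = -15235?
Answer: -48776 + 2*√(-4 + 70*√35) ≈ -48736.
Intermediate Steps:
y(U) = 7 + √(-16 + U^(3/2)) (y(U) = 7 + √(U*√U - 16) = 7 + √(U^(3/2) - 16) = 7 + √(-16 + U^(3/2)))
(y(140) - 33548) + F = ((7 + √(-16 + 140^(3/2))) - 33548) - 15235 = ((7 + √(-16 + 280*√35)) - 33548) - 15235 = (-33541 + √(-16 + 280*√35)) - 15235 = -48776 + √(-16 + 280*√35)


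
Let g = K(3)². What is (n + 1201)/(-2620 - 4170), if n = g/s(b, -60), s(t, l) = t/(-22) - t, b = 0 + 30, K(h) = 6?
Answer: -137983/780850 ≈ -0.17671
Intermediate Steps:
b = 30
s(t, l) = -23*t/22 (s(t, l) = t*(-1/22) - t = -t/22 - t = -23*t/22)
g = 36 (g = 6² = 36)
n = -132/115 (n = 36/((-23/22*30)) = 36/(-345/11) = 36*(-11/345) = -132/115 ≈ -1.1478)
(n + 1201)/(-2620 - 4170) = (-132/115 + 1201)/(-2620 - 4170) = (137983/115)/(-6790) = (137983/115)*(-1/6790) = -137983/780850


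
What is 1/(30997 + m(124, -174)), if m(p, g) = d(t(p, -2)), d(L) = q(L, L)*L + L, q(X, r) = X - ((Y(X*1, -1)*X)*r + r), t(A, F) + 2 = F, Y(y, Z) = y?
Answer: 1/30737 ≈ 3.2534e-5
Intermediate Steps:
t(A, F) = -2 + F
q(X, r) = X - r - r*X² (q(X, r) = X - (((X*1)*X)*r + r) = X - ((X*X)*r + r) = X - (X²*r + r) = X - (r*X² + r) = X - (r + r*X²) = X + (-r - r*X²) = X - r - r*X²)
d(L) = L - L⁴ (d(L) = (L - L - L*L²)*L + L = (L - L - L³)*L + L = (-L³)*L + L = -L⁴ + L = L - L⁴)
m(p, g) = -260 (m(p, g) = (-2 - 2) - (-2 - 2)⁴ = -4 - 1*(-4)⁴ = -4 - 1*256 = -4 - 256 = -260)
1/(30997 + m(124, -174)) = 1/(30997 - 260) = 1/30737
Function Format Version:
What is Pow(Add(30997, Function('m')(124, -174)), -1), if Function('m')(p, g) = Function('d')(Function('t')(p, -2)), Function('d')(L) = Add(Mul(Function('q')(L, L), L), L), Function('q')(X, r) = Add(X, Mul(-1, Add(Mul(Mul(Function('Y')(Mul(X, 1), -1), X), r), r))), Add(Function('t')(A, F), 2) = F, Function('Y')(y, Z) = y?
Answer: Rational(1, 30737) ≈ 3.2534e-5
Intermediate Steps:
Function('t')(A, F) = Add(-2, F)
Function('q')(X, r) = Add(X, Mul(-1, r), Mul(-1, r, Pow(X, 2))) (Function('q')(X, r) = Add(X, Mul(-1, Add(Mul(Mul(Mul(X, 1), X), r), r))) = Add(X, Mul(-1, Add(Mul(Mul(X, X), r), r))) = Add(X, Mul(-1, Add(Mul(Pow(X, 2), r), r))) = Add(X, Mul(-1, Add(Mul(r, Pow(X, 2)), r))) = Add(X, Mul(-1, Add(r, Mul(r, Pow(X, 2))))) = Add(X, Add(Mul(-1, r), Mul(-1, r, Pow(X, 2)))) = Add(X, Mul(-1, r), Mul(-1, r, Pow(X, 2))))
Function('d')(L) = Add(L, Mul(-1, Pow(L, 4))) (Function('d')(L) = Add(Mul(Add(L, Mul(-1, L), Mul(-1, L, Pow(L, 2))), L), L) = Add(Mul(Add(L, Mul(-1, L), Mul(-1, Pow(L, 3))), L), L) = Add(Mul(Mul(-1, Pow(L, 3)), L), L) = Add(Mul(-1, Pow(L, 4)), L) = Add(L, Mul(-1, Pow(L, 4))))
Function('m')(p, g) = -260 (Function('m')(p, g) = Add(Add(-2, -2), Mul(-1, Pow(Add(-2, -2), 4))) = Add(-4, Mul(-1, Pow(-4, 4))) = Add(-4, Mul(-1, 256)) = Add(-4, -256) = -260)
Pow(Add(30997, Function('m')(124, -174)), -1) = Pow(Add(30997, -260), -1) = Pow(30737, -1) = Rational(1, 30737)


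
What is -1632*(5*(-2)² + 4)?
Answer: -39168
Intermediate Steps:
-1632*(5*(-2)² + 4) = -1632*(5*4 + 4) = -1632*(20 + 4) = -1632*24 = -39168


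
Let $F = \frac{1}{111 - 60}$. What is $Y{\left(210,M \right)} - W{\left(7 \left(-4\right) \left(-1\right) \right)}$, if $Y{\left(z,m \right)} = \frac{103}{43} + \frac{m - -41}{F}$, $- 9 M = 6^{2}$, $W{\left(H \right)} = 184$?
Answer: $\frac{73332}{43} \approx 1705.4$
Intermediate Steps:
$M = -4$ ($M = - \frac{6^{2}}{9} = \left(- \frac{1}{9}\right) 36 = -4$)
$F = \frac{1}{51} \approx 0.019608$
$Y{\left(z,m \right)} = \frac{90016}{43} + 51 m$ ($Y{\left(z,m \right)} = \frac{103}{43} + \left(m - -41\right) \frac{1}{\frac{1}{51}} = 103 \cdot \frac{1}{43} + \left(m + 41\right) 51 = \frac{103}{43} + \left(41 + m\right) 51 = \frac{103}{43} + \left(2091 + 51 m\right) = \frac{90016}{43} + 51 m$)
$Y{\left(210,M \right)} - W{\left(7 \left(-4\right) \left(-1\right) \right)} = \left(\frac{90016}{43} + 51 \left(-4\right)\right) - 184 = \left(\frac{90016}{43} - 204\right) - 184 = \frac{81244}{43} - 184 = \frac{73332}{43}$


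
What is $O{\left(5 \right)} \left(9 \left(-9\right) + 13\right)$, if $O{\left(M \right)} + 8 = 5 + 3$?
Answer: $0$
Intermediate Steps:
$O{\left(M \right)} = 0$ ($O{\left(M \right)} = -8 + \left(5 + 3\right) = -8 + 8 = 0$)
$O{\left(5 \right)} \left(9 \left(-9\right) + 13\right) = 0 \left(9 \left(-9\right) + 13\right) = 0 \left(-81 + 13\right) = 0 \left(-68\right) = 0$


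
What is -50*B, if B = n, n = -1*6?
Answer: 300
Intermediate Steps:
n = -6
B = -6
-50*B = -50*(-6) = 300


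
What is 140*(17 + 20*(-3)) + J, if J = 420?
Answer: -5600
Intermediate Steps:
140*(17 + 20*(-3)) + J = 140*(17 + 20*(-3)) + 420 = 140*(17 - 60) + 420 = 140*(-43) + 420 = -6020 + 420 = -5600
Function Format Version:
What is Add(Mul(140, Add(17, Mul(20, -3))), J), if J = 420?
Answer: -5600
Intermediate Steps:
Add(Mul(140, Add(17, Mul(20, -3))), J) = Add(Mul(140, Add(17, Mul(20, -3))), 420) = Add(Mul(140, Add(17, -60)), 420) = Add(Mul(140, -43), 420) = Add(-6020, 420) = -5600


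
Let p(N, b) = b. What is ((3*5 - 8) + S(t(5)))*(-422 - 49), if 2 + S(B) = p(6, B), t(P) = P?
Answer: -4710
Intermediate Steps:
S(B) = -2 + B
((3*5 - 8) + S(t(5)))*(-422 - 49) = ((3*5 - 8) + (-2 + 5))*(-422 - 49) = ((15 - 8) + 3)*(-471) = (7 + 3)*(-471) = 10*(-471) = -4710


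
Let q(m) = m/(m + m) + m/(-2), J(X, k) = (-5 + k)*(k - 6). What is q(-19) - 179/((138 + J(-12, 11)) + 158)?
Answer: 3081/326 ≈ 9.4509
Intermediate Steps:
J(X, k) = (-6 + k)*(-5 + k) (J(X, k) = (-5 + k)*(-6 + k) = (-6 + k)*(-5 + k))
q(m) = ½ - m/2 (q(m) = m/((2*m)) + m*(-½) = m*(1/(2*m)) - m/2 = ½ - m/2)
q(-19) - 179/((138 + J(-12, 11)) + 158) = (½ - ½*(-19)) - 179/((138 + (30 + 11² - 11*11)) + 158) = (½ + 19/2) - 179/((138 + (30 + 121 - 121)) + 158) = 10 - 179/((138 + 30) + 158) = 10 - 179/(168 + 158) = 10 - 179/326 = 3081/326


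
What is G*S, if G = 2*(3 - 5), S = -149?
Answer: 596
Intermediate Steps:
G = -4 (G = 2*(-2) = -4)
G*S = -4*(-149) = 596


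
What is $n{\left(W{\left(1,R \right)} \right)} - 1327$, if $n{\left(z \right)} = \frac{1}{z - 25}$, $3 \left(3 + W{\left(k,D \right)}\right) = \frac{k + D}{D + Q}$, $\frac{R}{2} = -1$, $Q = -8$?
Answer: $- \frac{1113383}{839} \approx -1327.0$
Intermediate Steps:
$R = -2$ ($R = 2 \left(-1\right) = -2$)
$W{\left(k,D \right)} = -3 + \frac{D + k}{3 \left(-8 + D\right)}$ ($W{\left(k,D \right)} = -3 + \frac{\left(k + D\right) \frac{1}{D - 8}}{3} = -3 + \frac{\left(D + k\right) \frac{1}{-8 + D}}{3} = -3 + \frac{\frac{1}{-8 + D} \left(D + k\right)}{3} = -3 + \frac{D + k}{3 \left(-8 + D\right)}$)
$n{\left(z \right)} = \frac{1}{-25 + z}$
$n{\left(W{\left(1,R \right)} \right)} - 1327 = \frac{1}{-25 + \frac{72 + 1 - -16}{3 \left(-8 - 2\right)}} - 1327 = \frac{1}{-25 + \frac{72 + 1 + 16}{3 \left(-10\right)}} - 1327 = \frac{1}{-25 + \frac{1}{3} \left(- \frac{1}{10}\right) 89} - 1327 = \frac{1}{-25 - \frac{89}{30}} - 1327 = \frac{1}{- \frac{839}{30}} - 1327 = - \frac{30}{839} - 1327 = - \frac{1113383}{839}$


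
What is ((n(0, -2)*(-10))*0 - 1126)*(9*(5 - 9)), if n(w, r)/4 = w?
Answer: 40536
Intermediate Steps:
n(w, r) = 4*w
((n(0, -2)*(-10))*0 - 1126)*(9*(5 - 9)) = (((4*0)*(-10))*0 - 1126)*(9*(5 - 9)) = ((0*(-10))*0 - 1126)*(9*(-4)) = (0*0 - 1126)*(-36) = (0 - 1126)*(-36) = -1126*(-36) = 40536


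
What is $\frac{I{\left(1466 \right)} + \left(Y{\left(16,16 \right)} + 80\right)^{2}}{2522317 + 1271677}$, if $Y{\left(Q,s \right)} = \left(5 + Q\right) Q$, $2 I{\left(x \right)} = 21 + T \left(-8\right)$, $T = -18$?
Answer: $\frac{346277}{7587988} \approx 0.045635$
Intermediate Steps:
$I{\left(x \right)} = \frac{165}{2}$ ($I{\left(x \right)} = \frac{21 - -144}{2} = \frac{21 + 144}{2} = \frac{1}{2} \cdot 165 = \frac{165}{2}$)
$Y{\left(Q,s \right)} = Q \left(5 + Q\right)$
$\frac{I{\left(1466 \right)} + \left(Y{\left(16,16 \right)} + 80\right)^{2}}{2522317 + 1271677} = \frac{\frac{165}{2} + \left(16 \left(5 + 16\right) + 80\right)^{2}}{2522317 + 1271677} = \frac{\frac{165}{2} + \left(16 \cdot 21 + 80\right)^{2}}{3793994} = \left(\frac{165}{2} + \left(336 + 80\right)^{2}\right) \frac{1}{3793994} = \left(\frac{165}{2} + 416^{2}\right) \frac{1}{3793994} = \left(\frac{165}{2} + 173056\right) \frac{1}{3793994} = \frac{346277}{2} \cdot \frac{1}{3793994} = \frac{346277}{7587988}$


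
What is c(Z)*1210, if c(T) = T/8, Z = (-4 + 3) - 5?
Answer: -1815/2 ≈ -907.50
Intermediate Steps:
Z = -6 (Z = -1 - 5 = -6)
c(T) = T/8 (c(T) = T*(⅛) = T/8)
c(Z)*1210 = ((⅛)*(-6))*1210 = -¾*1210 = -1815/2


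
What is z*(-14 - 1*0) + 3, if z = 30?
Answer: -417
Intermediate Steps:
z*(-14 - 1*0) + 3 = 30*(-14 - 1*0) + 3 = 30*(-14 + 0) + 3 = 30*(-14) + 3 = -420 + 3 = -417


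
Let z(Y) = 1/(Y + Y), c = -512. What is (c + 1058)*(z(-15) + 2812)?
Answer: 7676669/5 ≈ 1.5353e+6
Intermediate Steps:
z(Y) = 1/(2*Y)
(c + 1058)*(z(-15) + 2812) = (-512 + 1058)*((½)/(-15) + 2812) = 546*((½)*(-1/15) + 2812) = 546*(-1/30 + 2812) = 546*(84359/30) = 7676669/5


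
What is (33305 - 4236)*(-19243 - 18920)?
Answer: -1109360247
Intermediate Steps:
(33305 - 4236)*(-19243 - 18920) = 29069*(-38163) = -1109360247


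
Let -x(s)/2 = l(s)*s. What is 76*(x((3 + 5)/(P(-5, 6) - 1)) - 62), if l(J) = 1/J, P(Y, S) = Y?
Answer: -4864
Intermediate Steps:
x(s) = -2 (x(s) = -2*s/s = -2*1 = -2)
76*(x((3 + 5)/(P(-5, 6) - 1)) - 62) = 76*(-2 - 62) = 76*(-64) = -4864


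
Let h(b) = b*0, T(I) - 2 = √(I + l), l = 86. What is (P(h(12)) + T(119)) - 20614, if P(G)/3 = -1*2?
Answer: -20618 + √205 ≈ -20604.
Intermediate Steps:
T(I) = 2 + √(86 + I) (T(I) = 2 + √(I + 86) = 2 + √(86 + I))
h(b) = 0
P(G) = -6 (P(G) = 3*(-1*2) = 3*(-2) = -6)
(P(h(12)) + T(119)) - 20614 = (-6 + (2 + √(86 + 119))) - 20614 = (-6 + (2 + √205)) - 20614 = (-4 + √205) - 20614 = -20618 + √205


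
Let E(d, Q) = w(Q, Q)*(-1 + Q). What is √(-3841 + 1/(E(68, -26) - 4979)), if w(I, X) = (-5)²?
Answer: I*√122788002810/5654 ≈ 61.976*I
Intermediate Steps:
w(I, X) = 25
E(d, Q) = -25 + 25*Q (E(d, Q) = 25*(-1 + Q) = -25 + 25*Q)
√(-3841 + 1/(E(68, -26) - 4979)) = √(-3841 + 1/((-25 + 25*(-26)) - 4979)) = √(-3841 + 1/((-25 - 650) - 4979)) = √(-3841 + 1/(-675 - 4979)) = √(-3841 + 1/(-5654)) = √(-3841 - 1/5654) = √(-21717015/5654) = I*√122788002810/5654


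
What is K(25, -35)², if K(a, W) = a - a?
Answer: 0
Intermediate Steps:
K(a, W) = 0
K(25, -35)² = 0² = 0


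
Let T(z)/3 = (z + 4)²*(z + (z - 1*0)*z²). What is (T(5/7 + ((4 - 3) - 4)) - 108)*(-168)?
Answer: 94159584/2401 ≈ 39217.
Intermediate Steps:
T(z) = 3*(4 + z)²*(z + z³) (T(z) = 3*((z + 4)²*(z + (z - 1*0)*z²)) = 3*((4 + z)²*(z + (z + 0)*z²)) = 3*((4 + z)²*(z + z*z²)) = 3*((4 + z)²*(z + z³)) = 3*(4 + z)²*(z + z³))
(T(5/7 + ((4 - 3) - 4)) - 108)*(-168) = (3*(5/7 + ((4 - 3) - 4))*(4 + (5/7 + ((4 - 3) - 4)))²*(1 + (5/7 + ((4 - 3) - 4))²) - 108)*(-168) = (3*(5*(⅐) + (1 - 4))*(4 + (5*(⅐) + (1 - 4)))²*(1 + (5*(⅐) + (1 - 4))²) - 108)*(-168) = (3*(5/7 - 3)*(4 + (5/7 - 3))²*(1 + (5/7 - 3)²) - 108)*(-168) = (3*(-16/7)*(4 - 16/7)²*(1 + (-16/7)²) - 108)*(-168) = (3*(-16/7)*(12/7)²*(1 + 256/49) - 108)*(-168) = (3*(-16/7)*(144/49)*(305/49) - 108)*(-168) = (-2108160/16807 - 108)*(-168) = -3923316/16807*(-168) = 94159584/2401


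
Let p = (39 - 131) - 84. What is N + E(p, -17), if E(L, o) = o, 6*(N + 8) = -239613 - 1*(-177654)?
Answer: -20703/2 ≈ -10352.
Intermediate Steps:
p = -176 (p = -92 - 84 = -176)
N = -20669/2 (N = -8 + (-239613 - 1*(-177654))/6 = -8 + (-239613 + 177654)/6 = -8 + (⅙)*(-61959) = -8 - 20653/2 = -20669/2 ≈ -10335.)
N + E(p, -17) = -20669/2 - 17 = -20703/2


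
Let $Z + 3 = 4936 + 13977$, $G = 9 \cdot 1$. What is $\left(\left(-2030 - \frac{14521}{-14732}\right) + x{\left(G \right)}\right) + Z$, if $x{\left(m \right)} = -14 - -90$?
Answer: $\frac{249810313}{14732} \approx 16957.0$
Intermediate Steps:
$G = 9$
$x{\left(m \right)} = 76$ ($x{\left(m \right)} = -14 + 90 = 76$)
$Z = 18910$ ($Z = -3 + \left(4936 + 13977\right) = -3 + 18913 = 18910$)
$\left(\left(-2030 - \frac{14521}{-14732}\right) + x{\left(G \right)}\right) + Z = \left(\left(-2030 - \frac{14521}{-14732}\right) + 76\right) + 18910 = \left(\left(-2030 - - \frac{14521}{14732}\right) + 76\right) + 18910 = \left(\left(-2030 + \frac{14521}{14732}\right) + 76\right) + 18910 = \left(- \frac{29891439}{14732} + 76\right) + 18910 = - \frac{28771807}{14732} + 18910 = \frac{249810313}{14732}$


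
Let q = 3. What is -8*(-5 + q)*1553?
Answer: 24848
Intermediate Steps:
-8*(-5 + q)*1553 = -8*(-5 + 3)*1553 = -8*(-2)*1553 = 16*1553 = 24848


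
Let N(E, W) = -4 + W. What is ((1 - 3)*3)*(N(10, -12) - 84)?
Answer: 600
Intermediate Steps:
((1 - 3)*3)*(N(10, -12) - 84) = ((1 - 3)*3)*((-4 - 12) - 84) = (-2*3)*(-16 - 84) = -6*(-100) = 600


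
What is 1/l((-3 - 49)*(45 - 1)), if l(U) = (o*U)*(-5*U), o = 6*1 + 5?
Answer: -1/287921920 ≈ -3.4732e-9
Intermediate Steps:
o = 11 (o = 6 + 5 = 11)
l(U) = -55*U**2 (l(U) = (11*U)*(-5*U) = -55*U**2)
1/l((-3 - 49)*(45 - 1)) = 1/(-55*(-3 - 49)**2*(45 - 1)**2) = 1/(-55*(-52*44)**2) = 1/(-55*(-2288)**2) = 1/(-55*5234944) = 1/(-287921920) = -1/287921920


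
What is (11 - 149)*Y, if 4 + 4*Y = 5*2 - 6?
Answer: 0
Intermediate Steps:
Y = 0 (Y = -1 + (5*2 - 6)/4 = -1 + (10 - 6)/4 = -1 + (1/4)*4 = -1 + 1 = 0)
(11 - 149)*Y = (11 - 149)*0 = -138*0 = 0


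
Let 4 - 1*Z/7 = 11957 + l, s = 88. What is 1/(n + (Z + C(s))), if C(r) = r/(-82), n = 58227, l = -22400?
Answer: 41/5385552 ≈ 7.6130e-6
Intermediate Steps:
C(r) = -r/82 (C(r) = r*(-1/82) = -r/82)
Z = 73129 (Z = 28 - 7*(11957 - 22400) = 28 - 7*(-10443) = 28 + 73101 = 73129)
1/(n + (Z + C(s))) = 1/(58227 + (73129 - 1/82*88)) = 1/(58227 + (73129 - 44/41)) = 1/(58227 + 2998245/41) = 1/(5385552/41) = 41/5385552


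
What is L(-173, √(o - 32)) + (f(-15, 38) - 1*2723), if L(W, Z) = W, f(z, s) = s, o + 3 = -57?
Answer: -2858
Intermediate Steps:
o = -60 (o = -3 - 57 = -60)
L(-173, √(o - 32)) + (f(-15, 38) - 1*2723) = -173 + (38 - 1*2723) = -173 + (38 - 2723) = -173 - 2685 = -2858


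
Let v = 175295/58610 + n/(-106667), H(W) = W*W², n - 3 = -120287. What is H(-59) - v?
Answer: -256800900144947/1250350574 ≈ -2.0538e+5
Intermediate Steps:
n = -120284 (n = 3 - 120287 = -120284)
H(W) = W³
v = 5149607401/1250350574 (v = 175295/58610 - 120284/(-106667) = 175295*(1/58610) - 120284*(-1/106667) = 35059/11722 + 120284/106667 = 5149607401/1250350574 ≈ 4.1185)
H(-59) - v = (-59)³ - 1*5149607401/1250350574 = -205379 - 5149607401/1250350574 = -256800900144947/1250350574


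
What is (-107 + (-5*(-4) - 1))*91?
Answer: -8008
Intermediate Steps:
(-107 + (-5*(-4) - 1))*91 = (-107 + (20 - 1))*91 = (-107 + 19)*91 = -88*91 = -8008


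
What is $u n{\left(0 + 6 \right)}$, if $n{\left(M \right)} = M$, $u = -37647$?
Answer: $-225882$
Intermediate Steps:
$u n{\left(0 + 6 \right)} = - 37647 \left(0 + 6\right) = \left(-37647\right) 6 = -225882$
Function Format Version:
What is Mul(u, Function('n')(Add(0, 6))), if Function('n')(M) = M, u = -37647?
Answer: -225882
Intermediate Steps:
Mul(u, Function('n')(Add(0, 6))) = Mul(-37647, Add(0, 6)) = Mul(-37647, 6) = -225882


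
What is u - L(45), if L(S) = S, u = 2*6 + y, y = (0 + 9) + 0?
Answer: -24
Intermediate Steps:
y = 9 (y = 9 + 0 = 9)
u = 21 (u = 2*6 + 9 = 12 + 9 = 21)
u - L(45) = 21 - 1*45 = 21 - 45 = -24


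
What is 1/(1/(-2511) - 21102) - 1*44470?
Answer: -2356337362321/52987123 ≈ -44470.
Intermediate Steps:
1/(1/(-2511) - 21102) - 1*44470 = 1/(-1/2511 - 21102) - 44470 = 1/(-52987123/2511) - 44470 = -2511/52987123 - 44470 = -2356337362321/52987123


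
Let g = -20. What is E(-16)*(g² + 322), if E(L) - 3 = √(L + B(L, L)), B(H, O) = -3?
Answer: 2166 + 722*I*√19 ≈ 2166.0 + 3147.1*I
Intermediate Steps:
E(L) = 3 + √(-3 + L) (E(L) = 3 + √(L - 3) = 3 + √(-3 + L))
E(-16)*(g² + 322) = (3 + √(-3 - 16))*((-20)² + 322) = (3 + √(-19))*(400 + 322) = (3 + I*√19)*722 = 2166 + 722*I*√19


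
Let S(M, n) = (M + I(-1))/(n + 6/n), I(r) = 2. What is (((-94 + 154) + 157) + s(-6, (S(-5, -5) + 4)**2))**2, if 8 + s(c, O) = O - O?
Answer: 43681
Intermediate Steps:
S(M, n) = (2 + M)/(n + 6/n) (S(M, n) = (M + 2)/(n + 6/n) = (2 + M)/(n + 6/n))
s(c, O) = -8 (s(c, O) = -8 + (O - O) = -8 + 0 = -8)
(((-94 + 154) + 157) + s(-6, (S(-5, -5) + 4)**2))**2 = (((-94 + 154) + 157) - 8)**2 = ((60 + 157) - 8)**2 = (217 - 8)**2 = 209**2 = 43681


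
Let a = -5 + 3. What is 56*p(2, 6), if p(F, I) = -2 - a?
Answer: 0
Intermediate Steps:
a = -2
p(F, I) = 0 (p(F, I) = -2 - 1*(-2) = -2 + 2 = 0)
56*p(2, 6) = 56*0 = 0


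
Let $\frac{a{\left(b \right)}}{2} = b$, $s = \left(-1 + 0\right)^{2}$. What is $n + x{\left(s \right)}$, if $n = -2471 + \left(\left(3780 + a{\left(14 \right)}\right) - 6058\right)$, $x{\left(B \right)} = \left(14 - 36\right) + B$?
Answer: $-4742$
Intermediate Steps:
$s = 1$ ($s = \left(-1\right)^{2} = 1$)
$a{\left(b \right)} = 2 b$
$x{\left(B \right)} = -22 + B$
$n = -4721$ ($n = -2471 + \left(\left(3780 + 2 \cdot 14\right) - 6058\right) = -2471 + \left(\left(3780 + 28\right) - 6058\right) = -2471 + \left(3808 - 6058\right) = -2471 - 2250 = -4721$)
$n + x{\left(s \right)} = -4721 + \left(-22 + 1\right) = -4721 - 21 = -4742$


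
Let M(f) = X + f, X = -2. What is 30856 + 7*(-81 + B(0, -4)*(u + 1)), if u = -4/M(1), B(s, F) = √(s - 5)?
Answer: 30289 + 35*I*√5 ≈ 30289.0 + 78.262*I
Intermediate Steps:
B(s, F) = √(-5 + s)
M(f) = -2 + f
u = 4 (u = -4/(-2 + 1) = -4/(-1) = -4*(-1) = 4)
30856 + 7*(-81 + B(0, -4)*(u + 1)) = 30856 + 7*(-81 + √(-5 + 0)*(4 + 1)) = 30856 + 7*(-81 + √(-5)*5) = 30856 + 7*(-81 + (I*√5)*5) = 30856 + 7*(-81 + 5*I*√5) = 30856 + (-567 + 35*I*√5) = 30289 + 35*I*√5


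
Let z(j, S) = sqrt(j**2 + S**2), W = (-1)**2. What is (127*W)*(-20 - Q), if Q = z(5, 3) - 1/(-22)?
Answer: -56007/22 - 127*sqrt(34) ≈ -3286.3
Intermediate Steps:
W = 1
z(j, S) = sqrt(S**2 + j**2)
Q = 1/22 + sqrt(34) (Q = sqrt(3**2 + 5**2) - 1/(-22) = sqrt(9 + 25) - 1*(-1/22) = sqrt(34) + 1/22 = 1/22 + sqrt(34) ≈ 5.8764)
(127*W)*(-20 - Q) = (127*1)*(-20 - (1/22 + sqrt(34))) = 127*(-20 + (-1/22 - sqrt(34))) = 127*(-441/22 - sqrt(34)) = -56007/22 - 127*sqrt(34)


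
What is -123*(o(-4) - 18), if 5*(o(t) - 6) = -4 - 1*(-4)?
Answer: 1476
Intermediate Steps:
o(t) = 6 (o(t) = 6 + (-4 - 1*(-4))/5 = 6 + (-4 + 4)/5 = 6 + (1/5)*0 = 6 + 0 = 6)
-123*(o(-4) - 18) = -123*(6 - 18) = -123*(-12) = 1476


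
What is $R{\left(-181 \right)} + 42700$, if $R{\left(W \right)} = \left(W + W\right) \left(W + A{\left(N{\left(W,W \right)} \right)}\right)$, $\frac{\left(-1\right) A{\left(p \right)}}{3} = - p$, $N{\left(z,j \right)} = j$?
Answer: $304788$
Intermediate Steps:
$A{\left(p \right)} = 3 p$ ($A{\left(p \right)} = - 3 \left(- p\right) = 3 p$)
$R{\left(W \right)} = 8 W^{2}$ ($R{\left(W \right)} = \left(W + W\right) \left(W + 3 W\right) = 2 W 4 W = 8 W^{2}$)
$R{\left(-181 \right)} + 42700 = 8 \left(-181\right)^{2} + 42700 = 8 \cdot 32761 + 42700 = 262088 + 42700 = 304788$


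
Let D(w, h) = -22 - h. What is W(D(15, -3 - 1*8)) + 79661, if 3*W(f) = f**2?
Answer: 239104/3 ≈ 79701.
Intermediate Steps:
W(f) = f**2/3
W(D(15, -3 - 1*8)) + 79661 = (-22 - (-3 - 1*8))**2/3 + 79661 = (-22 - (-3 - 8))**2/3 + 79661 = (-22 - 1*(-11))**2/3 + 79661 = (-22 + 11)**2/3 + 79661 = (1/3)*(-11)**2 + 79661 = (1/3)*121 + 79661 = 121/3 + 79661 = 239104/3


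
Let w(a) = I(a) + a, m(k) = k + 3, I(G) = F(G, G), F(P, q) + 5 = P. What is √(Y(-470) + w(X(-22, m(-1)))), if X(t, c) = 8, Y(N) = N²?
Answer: √220911 ≈ 470.01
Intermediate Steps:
F(P, q) = -5 + P
I(G) = -5 + G
m(k) = 3 + k
w(a) = -5 + 2*a (w(a) = (-5 + a) + a = -5 + 2*a)
√(Y(-470) + w(X(-22, m(-1)))) = √((-470)² + (-5 + 2*8)) = √(220900 + (-5 + 16)) = √(220900 + 11) = √220911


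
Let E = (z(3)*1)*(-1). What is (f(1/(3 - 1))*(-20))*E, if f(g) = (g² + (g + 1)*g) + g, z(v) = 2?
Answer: 60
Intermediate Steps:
f(g) = g + g² + g*(1 + g) (f(g) = (g² + (1 + g)*g) + g = (g² + g*(1 + g)) + g = g + g² + g*(1 + g))
E = -2 (E = (2*1)*(-1) = 2*(-1) = -2)
(f(1/(3 - 1))*(-20))*E = ((2*(1 + 1/(3 - 1))/(3 - 1))*(-20))*(-2) = ((2*(1 + 1/2)/2)*(-20))*(-2) = ((2*(½)*(1 + ½))*(-20))*(-2) = ((2*(½)*(3/2))*(-20))*(-2) = ((3/2)*(-20))*(-2) = -30*(-2) = 60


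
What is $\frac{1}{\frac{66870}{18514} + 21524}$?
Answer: $\frac{9257}{199281103} \approx 4.6452 \cdot 10^{-5}$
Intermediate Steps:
$\frac{1}{\frac{66870}{18514} + 21524} = \frac{1}{66870 \cdot \frac{1}{18514} + 21524} = \frac{1}{\frac{33435}{9257} + 21524} = \frac{1}{\frac{199281103}{9257}} = \frac{9257}{199281103}$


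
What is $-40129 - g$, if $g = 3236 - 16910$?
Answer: $-26455$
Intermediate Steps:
$g = -13674$ ($g = 3236 - 16910 = -13674$)
$-40129 - g = -40129 - -13674 = -40129 + 13674 = -26455$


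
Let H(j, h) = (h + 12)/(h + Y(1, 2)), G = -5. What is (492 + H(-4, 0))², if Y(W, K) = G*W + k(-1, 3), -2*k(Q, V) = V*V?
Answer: 86936976/361 ≈ 2.4082e+5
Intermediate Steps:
k(Q, V) = -V²/2 (k(Q, V) = -V*V/2 = -V²/2)
Y(W, K) = -9/2 - 5*W (Y(W, K) = -5*W - ½*3² = -5*W - ½*9 = -5*W - 9/2 = -9/2 - 5*W)
H(j, h) = (12 + h)/(-19/2 + h) (H(j, h) = (h + 12)/(h + (-9/2 - 5*1)) = (12 + h)/(h + (-9/2 - 5)) = (12 + h)/(h - 19/2) = (12 + h)/(-19/2 + h))
(492 + H(-4, 0))² = (492 + 2*(12 + 0)/(-19 + 2*0))² = (492 + 2*12/(-19 + 0))² = (492 + 2*12/(-19))² = (492 + 2*(-1/19)*12)² = (492 - 24/19)² = (9324/19)² = 86936976/361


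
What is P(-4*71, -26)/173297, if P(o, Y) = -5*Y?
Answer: 130/173297 ≈ 0.00075016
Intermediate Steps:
P(-4*71, -26)/173297 = -5*(-26)/173297 = 130*(1/173297) = 130/173297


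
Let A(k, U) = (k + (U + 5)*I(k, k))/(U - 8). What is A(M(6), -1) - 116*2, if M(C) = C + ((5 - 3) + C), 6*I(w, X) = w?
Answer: -6334/27 ≈ -234.59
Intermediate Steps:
I(w, X) = w/6
M(C) = 2 + 2*C (M(C) = C + (2 + C) = 2 + 2*C)
A(k, U) = (k + k*(5 + U)/6)/(-8 + U) (A(k, U) = (k + (U + 5)*(k/6))/(U - 8) = (k + (5 + U)*(k/6))/(-8 + U) = (k + k*(5 + U)/6)/(-8 + U))
A(M(6), -1) - 116*2 = (2 + 2*6)*(11 - 1)/(6*(-8 - 1)) - 116*2 = (⅙)*(2 + 12)*10/(-9) - 232 = (⅙)*14*(-⅑)*10 - 232 = -70/27 - 232 = -6334/27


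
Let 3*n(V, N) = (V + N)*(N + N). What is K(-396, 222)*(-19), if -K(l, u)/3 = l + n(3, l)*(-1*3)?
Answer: -17764164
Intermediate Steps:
n(V, N) = 2*N*(N + V)/3 (n(V, N) = ((V + N)*(N + N))/3 = ((N + V)*(2*N))/3 = (2*N*(N + V))/3 = 2*N*(N + V)/3)
K(l, u) = -3*l + 6*l*(3 + l) (K(l, u) = -3*(l + (2*l*(l + 3)/3)*(-1*3)) = -3*(l + (2*l*(3 + l)/3)*(-3)) = -3*(l - 2*l*(3 + l)) = -3*l + 6*l*(3 + l))
K(-396, 222)*(-19) = (3*(-396)*(5 + 2*(-396)))*(-19) = (3*(-396)*(5 - 792))*(-19) = (3*(-396)*(-787))*(-19) = 934956*(-19) = -17764164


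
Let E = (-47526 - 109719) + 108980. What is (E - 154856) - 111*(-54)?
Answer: -197127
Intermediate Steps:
E = -48265 (E = -157245 + 108980 = -48265)
(E - 154856) - 111*(-54) = (-48265 - 154856) - 111*(-54) = -203121 + 5994 = -197127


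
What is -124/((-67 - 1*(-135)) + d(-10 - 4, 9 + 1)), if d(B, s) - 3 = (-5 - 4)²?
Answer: -31/38 ≈ -0.81579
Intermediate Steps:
d(B, s) = 84 (d(B, s) = 3 + (-5 - 4)² = 3 + (-9)² = 3 + 81 = 84)
-124/((-67 - 1*(-135)) + d(-10 - 4, 9 + 1)) = -124/((-67 - 1*(-135)) + 84) = -124/((-67 + 135) + 84) = -124/(68 + 84) = -124/152 = -124*1/152 = -31/38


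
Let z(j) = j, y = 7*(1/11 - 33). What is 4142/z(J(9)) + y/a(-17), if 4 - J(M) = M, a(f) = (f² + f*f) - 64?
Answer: -11715769/14135 ≈ -828.85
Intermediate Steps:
a(f) = -64 + 2*f² (a(f) = (f² + f²) - 64 = 2*f² - 64 = -64 + 2*f²)
J(M) = 4 - M
y = -2534/11 (y = 7*(1*(1/11) - 33) = 7*(1/11 - 33) = 7*(-362/11) = -2534/11 ≈ -230.36)
4142/z(J(9)) + y/a(-17) = 4142/(4 - 1*9) - 2534/(11*(-64 + 2*(-17)²)) = 4142/(4 - 9) - 2534/(11*(-64 + 2*289)) = 4142/(-5) - 2534/(11*(-64 + 578)) = 4142*(-⅕) - 2534/11/514 = -4142/5 - 2534/11*1/514 = -4142/5 - 1267/2827 = -11715769/14135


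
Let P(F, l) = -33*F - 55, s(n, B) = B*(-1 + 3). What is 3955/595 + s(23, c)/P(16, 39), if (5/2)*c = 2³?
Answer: 328851/49555 ≈ 6.6361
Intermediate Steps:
c = 16/5 (c = (⅖)*2³ = (⅖)*8 = 16/5 ≈ 3.2000)
s(n, B) = 2*B (s(n, B) = B*2 = 2*B)
P(F, l) = -55 - 33*F
3955/595 + s(23, c)/P(16, 39) = 3955/595 + (2*(16/5))/(-55 - 33*16) = 3955*(1/595) + 32/(5*(-55 - 528)) = 113/17 + (32/5)/(-583) = 113/17 + (32/5)*(-1/583) = 113/17 - 32/2915 = 328851/49555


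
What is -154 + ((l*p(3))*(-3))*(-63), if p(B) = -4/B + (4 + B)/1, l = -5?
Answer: -5509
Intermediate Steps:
p(B) = 4 + B - 4/B (p(B) = -4/B + (4 + B)*1 = -4/B + (4 + B) = 4 + B - 4/B)
-154 + ((l*p(3))*(-3))*(-63) = -154 + (-5*(4 + 3 - 4/3)*(-3))*(-63) = -154 + (-5*17/3*(-3))*(-63) = -154 - 85/3*(-3)*(-63) = -154 + 85*(-63) = -154 - 5355 = -5509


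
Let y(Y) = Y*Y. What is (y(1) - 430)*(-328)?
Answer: 140712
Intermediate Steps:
y(Y) = Y²
(y(1) - 430)*(-328) = (1² - 430)*(-328) = (1 - 430)*(-328) = -429*(-328) = 140712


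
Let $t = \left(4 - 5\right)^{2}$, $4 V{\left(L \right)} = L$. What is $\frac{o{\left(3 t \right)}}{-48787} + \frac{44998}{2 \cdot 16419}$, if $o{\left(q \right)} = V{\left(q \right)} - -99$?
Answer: $\frac{4384083671}{3204135012} \approx 1.3683$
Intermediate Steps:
$V{\left(L \right)} = \frac{L}{4}$
$t = 1$ ($t = \left(-1\right)^{2} = 1$)
$o{\left(q \right)} = 99 + \frac{q}{4}$ ($o{\left(q \right)} = \frac{q}{4} - -99 = \frac{q}{4} + 99 = 99 + \frac{q}{4}$)
$\frac{o{\left(3 t \right)}}{-48787} + \frac{44998}{2 \cdot 16419} = \frac{99 + \frac{3 \cdot 1}{4}}{-48787} + \frac{44998}{2 \cdot 16419} = \left(99 + \frac{1}{4} \cdot 3\right) \left(- \frac{1}{48787}\right) + \frac{44998}{32838} = \left(99 + \frac{3}{4}\right) \left(- \frac{1}{48787}\right) + 44998 \cdot \frac{1}{32838} = \frac{399}{4} \left(- \frac{1}{48787}\right) + \frac{22499}{16419} = - \frac{399}{195148} + \frac{22499}{16419} = \frac{4384083671}{3204135012}$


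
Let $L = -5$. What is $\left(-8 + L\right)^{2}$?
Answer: $169$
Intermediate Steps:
$\left(-8 + L\right)^{2} = \left(-8 - 5\right)^{2} = \left(-13\right)^{2} = 169$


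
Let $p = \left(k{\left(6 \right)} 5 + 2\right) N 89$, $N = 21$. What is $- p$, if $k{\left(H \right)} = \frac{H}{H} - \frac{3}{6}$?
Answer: $- \frac{16821}{2} \approx -8410.5$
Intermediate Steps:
$k{\left(H \right)} = \frac{1}{2}$ ($k{\left(H \right)} = 1 - \frac{1}{2} = \frac{1}{2}$)
$p = \frac{16821}{2}$ ($p = \left(\frac{1}{2} \cdot 5 + 2\right) 21 \cdot 89 = \left(\frac{5}{2} + 2\right) 21 \cdot 89 = \frac{9}{2} \cdot 21 \cdot 89 = \frac{189}{2} \cdot 89 = \frac{16821}{2} \approx 8410.5$)
$- p = \left(-1\right) \frac{16821}{2} = - \frac{16821}{2}$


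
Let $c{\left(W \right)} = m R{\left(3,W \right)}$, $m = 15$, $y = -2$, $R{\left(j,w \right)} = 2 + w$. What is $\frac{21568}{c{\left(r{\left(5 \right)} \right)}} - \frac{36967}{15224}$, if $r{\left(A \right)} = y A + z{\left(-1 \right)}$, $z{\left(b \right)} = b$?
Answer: $- \frac{333341777}{2055240} \approx -162.19$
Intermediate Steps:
$r{\left(A \right)} = -1 - 2 A$ ($r{\left(A \right)} = - 2 A - 1 = -1 - 2 A$)
$c{\left(W \right)} = 30 + 15 W$ ($c{\left(W \right)} = 15 \left(2 + W\right) = 30 + 15 W$)
$\frac{21568}{c{\left(r{\left(5 \right)} \right)}} - \frac{36967}{15224} = \frac{21568}{30 + 15 \left(-1 - 10\right)} - \frac{36967}{15224} = \frac{21568}{30 + 15 \left(-11\right)} - \frac{36967}{15224} = \frac{21568}{30 - 165} - \frac{36967}{15224} = \frac{21568}{-135} - \frac{36967}{15224} = 21568 \left(- \frac{1}{135}\right) - \frac{36967}{15224} = - \frac{21568}{135} - \frac{36967}{15224} = - \frac{333341777}{2055240}$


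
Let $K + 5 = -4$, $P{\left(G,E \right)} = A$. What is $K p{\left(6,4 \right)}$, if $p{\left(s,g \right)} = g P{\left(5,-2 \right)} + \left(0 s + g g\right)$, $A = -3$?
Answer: $-36$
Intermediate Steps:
$P{\left(G,E \right)} = -3$
$K = -9$ ($K = -5 - 4 = -9$)
$p{\left(s,g \right)} = g^{2} - 3 g$ ($p{\left(s,g \right)} = g \left(-3\right) + \left(0 s + g g\right) = - 3 g + \left(0 + g^{2}\right) = - 3 g + g^{2} = g^{2} - 3 g$)
$K p{\left(6,4 \right)} = - 9 \cdot 4 \left(-3 + 4\right) = - 9 \cdot 4 \cdot 1 = \left(-9\right) 4 = -36$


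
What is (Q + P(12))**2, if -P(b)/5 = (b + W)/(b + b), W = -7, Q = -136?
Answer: 10817521/576 ≈ 18780.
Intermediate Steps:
P(b) = -5*(-7 + b)/(2*b) (P(b) = -5*(b - 7)/(b + b) = -5*(-7 + b)/(2*b))
(Q + P(12))**2 = (-136 + (5/2)*(7 - 1*12)/12)**2 = (-136 + (5/2)*(1/12)*(7 - 12))**2 = (-136 + (5/2)*(1/12)*(-5))**2 = (-136 - 25/24)**2 = (-3289/24)**2 = 10817521/576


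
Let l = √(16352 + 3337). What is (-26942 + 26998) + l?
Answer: 56 + √19689 ≈ 196.32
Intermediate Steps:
l = √19689 ≈ 140.32
(-26942 + 26998) + l = (-26942 + 26998) + √19689 = 56 + √19689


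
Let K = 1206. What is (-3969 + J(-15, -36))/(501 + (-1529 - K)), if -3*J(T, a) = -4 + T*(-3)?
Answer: 5974/3351 ≈ 1.7828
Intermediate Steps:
J(T, a) = 4/3 + T (J(T, a) = -(-4 + T*(-3))/3 = -(-4 - 3*T)/3 = 4/3 + T)
(-3969 + J(-15, -36))/(501 + (-1529 - K)) = (-3969 + (4/3 - 15))/(501 + (-1529 - 1*1206)) = (-3969 - 41/3)/(501 + (-1529 - 1206)) = -11948/(3*(501 - 2735)) = -11948/3/(-2234) = -11948/3*(-1/2234) = 5974/3351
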